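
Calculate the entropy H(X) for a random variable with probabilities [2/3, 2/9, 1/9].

H(X) = -Σ p(x) log₂ p(x)
  -2/3 × log₂(2/3) = 0.3900
  -2/9 × log₂(2/9) = 0.4822
  -1/9 × log₂(1/9) = 0.3522
H(X) = 1.2244 bits


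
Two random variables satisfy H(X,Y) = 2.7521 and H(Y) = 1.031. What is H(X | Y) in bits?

Chain rule: H(X,Y) = H(X|Y) + H(Y)
H(X|Y) = H(X,Y) - H(Y) = 2.7521 - 1.031 = 1.7211 bits


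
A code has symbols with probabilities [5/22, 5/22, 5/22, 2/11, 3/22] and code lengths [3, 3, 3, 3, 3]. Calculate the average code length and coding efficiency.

Average length L = Σ p_i × l_i = 3.0000 bits
Entropy H = 2.2965 bits
Efficiency η = H/L × 100% = 76.55%


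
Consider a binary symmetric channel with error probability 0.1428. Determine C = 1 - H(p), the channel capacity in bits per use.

For BSC with error probability p:
C = 1 - H(p) where H(p) is binary entropy
H(0.1428) = -0.1428 × log₂(0.1428) - 0.8572 × log₂(0.8572)
H(p) = 0.5915
C = 1 - 0.5915 = 0.4085 bits/use


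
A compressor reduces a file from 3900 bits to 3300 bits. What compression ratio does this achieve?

Compression ratio = Original / Compressed
= 3900 / 3300 = 1.18:1


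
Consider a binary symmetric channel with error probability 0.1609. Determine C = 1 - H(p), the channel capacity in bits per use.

For BSC with error probability p:
C = 1 - H(p) where H(p) is binary entropy
H(0.1609) = -0.1609 × log₂(0.1609) - 0.8391 × log₂(0.8391)
H(p) = 0.6365
C = 1 - 0.6365 = 0.3635 bits/use


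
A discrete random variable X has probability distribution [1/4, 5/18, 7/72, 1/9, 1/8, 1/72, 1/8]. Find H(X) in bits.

H(X) = -Σ p(x) log₂ p(x)
  -1/4 × log₂(1/4) = 0.5000
  -5/18 × log₂(5/18) = 0.5133
  -7/72 × log₂(7/72) = 0.3269
  -1/9 × log₂(1/9) = 0.3522
  -1/8 × log₂(1/8) = 0.3750
  -1/72 × log₂(1/72) = 0.0857
  -1/8 × log₂(1/8) = 0.3750
H(X) = 2.5282 bits


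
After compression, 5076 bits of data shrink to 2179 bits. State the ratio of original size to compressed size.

Compression ratio = Original / Compressed
= 5076 / 2179 = 2.33:1


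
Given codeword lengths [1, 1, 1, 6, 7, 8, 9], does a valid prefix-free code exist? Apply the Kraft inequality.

Kraft inequality: Σ 2^(-l_i) ≤ 1 for prefix-free code
Calculating: 2^(-1) + 2^(-1) + 2^(-1) + 2^(-6) + 2^(-7) + 2^(-8) + 2^(-9)
= 0.5 + 0.5 + 0.5 + 0.015625 + 0.0078125 + 0.00390625 + 0.001953125
= 1.5293
Since 1.5293 > 1, prefix-free code does not exist


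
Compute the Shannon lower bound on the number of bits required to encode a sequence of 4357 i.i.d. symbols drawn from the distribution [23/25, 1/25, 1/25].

Entropy H = 0.4822 bits/symbol
Minimum bits = H × n = 0.4822 × 4357
= 2100.85 bits


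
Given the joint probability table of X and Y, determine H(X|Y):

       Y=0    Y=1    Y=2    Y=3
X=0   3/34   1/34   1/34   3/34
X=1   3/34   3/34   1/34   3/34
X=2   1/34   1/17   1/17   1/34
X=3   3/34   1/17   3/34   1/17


H(X|Y) = Σ_y p(y) H(X|Y=y)
  p(Y=0) = 5/17, H(X|Y=0) = 1.8955
  p(Y=1) = 4/17, H(X|Y=1) = 1.9056
  p(Y=2) = 7/34, H(X|Y=2) = 1.8424
  p(Y=3) = 9/34, H(X|Y=3) = 1.8911
H(X|Y) = 0.2941×1.8955 + 0.2353×1.9056 + 0.2059×1.8424 + 0.2647×1.8911 = 1.8858 bits


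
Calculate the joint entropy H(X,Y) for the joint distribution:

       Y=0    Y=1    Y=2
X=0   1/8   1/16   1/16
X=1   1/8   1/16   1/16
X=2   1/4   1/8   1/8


H(X,Y) = -Σ p(x,y) log₂ p(x,y)
  p(0,0)=1/8: -0.1250 × log₂(0.1250) = 0.3750
  p(0,1)=1/16: -0.0625 × log₂(0.0625) = 0.2500
  p(0,2)=1/16: -0.0625 × log₂(0.0625) = 0.2500
  p(1,0)=1/8: -0.1250 × log₂(0.1250) = 0.3750
  p(1,1)=1/16: -0.0625 × log₂(0.0625) = 0.2500
  p(1,2)=1/16: -0.0625 × log₂(0.0625) = 0.2500
  p(2,0)=1/4: -0.2500 × log₂(0.2500) = 0.5000
  p(2,1)=1/8: -0.1250 × log₂(0.1250) = 0.3750
  p(2,2)=1/8: -0.1250 × log₂(0.1250) = 0.3750
H(X,Y) = 3.0000 bits


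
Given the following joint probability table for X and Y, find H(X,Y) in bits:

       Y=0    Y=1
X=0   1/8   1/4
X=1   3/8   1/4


H(X,Y) = -Σ p(x,y) log₂ p(x,y)
  p(0,0)=1/8: -0.1250 × log₂(0.1250) = 0.3750
  p(0,1)=1/4: -0.2500 × log₂(0.2500) = 0.5000
  p(1,0)=3/8: -0.3750 × log₂(0.3750) = 0.5306
  p(1,1)=1/4: -0.2500 × log₂(0.2500) = 0.5000
H(X,Y) = 1.9056 bits


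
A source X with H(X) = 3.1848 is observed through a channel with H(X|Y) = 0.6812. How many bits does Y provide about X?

I(X;Y) = H(X) - H(X|Y)
I(X;Y) = 3.1848 - 0.6812 = 2.5036 bits


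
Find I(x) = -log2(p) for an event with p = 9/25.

Information content I(x) = -log₂(p(x))
I = -log₂(9/25) = -log₂(0.3600)
I = 1.4739 bits


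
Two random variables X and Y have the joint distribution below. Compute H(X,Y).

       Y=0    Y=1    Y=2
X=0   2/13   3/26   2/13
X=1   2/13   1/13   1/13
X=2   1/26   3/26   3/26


H(X,Y) = -Σ p(x,y) log₂ p(x,y)
  p(0,0)=2/13: -0.1538 × log₂(0.1538) = 0.4155
  p(0,1)=3/26: -0.1154 × log₂(0.1154) = 0.3595
  p(0,2)=2/13: -0.1538 × log₂(0.1538) = 0.4155
  p(1,0)=2/13: -0.1538 × log₂(0.1538) = 0.4155
  p(1,1)=1/13: -0.0769 × log₂(0.0769) = 0.2846
  p(1,2)=1/13: -0.0769 × log₂(0.0769) = 0.2846
  p(2,0)=1/26: -0.0385 × log₂(0.0385) = 0.1808
  p(2,1)=3/26: -0.1154 × log₂(0.1154) = 0.3595
  p(2,2)=3/26: -0.1154 × log₂(0.1154) = 0.3595
H(X,Y) = 3.0749 bits


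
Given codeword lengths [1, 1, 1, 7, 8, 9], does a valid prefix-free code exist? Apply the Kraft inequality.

Kraft inequality: Σ 2^(-l_i) ≤ 1 for prefix-free code
Calculating: 2^(-1) + 2^(-1) + 2^(-1) + 2^(-7) + 2^(-8) + 2^(-9)
= 0.5 + 0.5 + 0.5 + 0.0078125 + 0.00390625 + 0.001953125
= 1.5137
Since 1.5137 > 1, prefix-free code does not exist


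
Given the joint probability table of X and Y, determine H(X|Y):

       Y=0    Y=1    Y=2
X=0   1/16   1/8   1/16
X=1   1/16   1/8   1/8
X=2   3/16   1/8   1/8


H(X|Y) = Σ_y p(y) H(X|Y=y)
  p(Y=0) = 5/16, H(X|Y=0) = 1.3710
  p(Y=1) = 3/8, H(X|Y=1) = 1.5850
  p(Y=2) = 5/16, H(X|Y=2) = 1.5219
H(X|Y) = 0.3125×1.3710 + 0.3750×1.5850 + 0.3125×1.5219 = 1.4984 bits


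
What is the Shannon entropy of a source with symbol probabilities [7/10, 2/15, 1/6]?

H(X) = -Σ p(x) log₂ p(x)
  -7/10 × log₂(7/10) = 0.3602
  -2/15 × log₂(2/15) = 0.3876
  -1/6 × log₂(1/6) = 0.4308
H(X) = 1.1786 bits


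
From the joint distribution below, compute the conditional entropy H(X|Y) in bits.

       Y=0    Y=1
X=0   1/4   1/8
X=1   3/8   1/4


H(X|Y) = Σ_y p(y) H(X|Y=y)
  p(Y=0) = 5/8, H(X|Y=0) = 0.9710
  p(Y=1) = 3/8, H(X|Y=1) = 0.9183
H(X|Y) = 0.6250×0.9710 + 0.3750×0.9183 = 0.9512 bits


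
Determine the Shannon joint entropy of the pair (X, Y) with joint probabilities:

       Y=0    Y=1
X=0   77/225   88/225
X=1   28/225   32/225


H(X,Y) = -Σ p(x,y) log₂ p(x,y)
  p(0,0)=77/225: -0.3422 × log₂(0.3422) = 0.5294
  p(0,1)=88/225: -0.3911 × log₂(0.3911) = 0.5297
  p(1,0)=28/225: -0.1244 × log₂(0.1244) = 0.3741
  p(1,1)=32/225: -0.1422 × log₂(0.1422) = 0.4002
H(X,Y) = 1.8334 bits


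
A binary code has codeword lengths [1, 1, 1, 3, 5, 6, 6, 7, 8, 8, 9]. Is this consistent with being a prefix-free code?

Kraft inequality: Σ 2^(-l_i) ≤ 1 for prefix-free code
Calculating: 2^(-1) + 2^(-1) + 2^(-1) + 2^(-3) + 2^(-5) + 2^(-6) + 2^(-6) + 2^(-7) + 2^(-8) + 2^(-8) + 2^(-9)
= 0.5 + 0.5 + 0.5 + 0.125 + 0.03125 + 0.015625 + 0.015625 + 0.0078125 + 0.00390625 + 0.00390625 + 0.001953125
= 1.7051
Since 1.7051 > 1, prefix-free code does not exist


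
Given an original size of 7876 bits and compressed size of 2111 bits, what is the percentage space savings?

Space savings = (1 - Compressed/Original) × 100%
= (1 - 2111/7876) × 100%
= 73.20%


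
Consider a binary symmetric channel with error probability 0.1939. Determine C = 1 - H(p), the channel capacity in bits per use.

For BSC with error probability p:
C = 1 - H(p) where H(p) is binary entropy
H(0.1939) = -0.1939 × log₂(0.1939) - 0.8061 × log₂(0.8061)
H(p) = 0.7096
C = 1 - 0.7096 = 0.2904 bits/use


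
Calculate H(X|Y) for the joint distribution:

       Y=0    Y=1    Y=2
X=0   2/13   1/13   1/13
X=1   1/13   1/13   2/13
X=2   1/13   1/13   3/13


H(X|Y) = Σ_y p(y) H(X|Y=y)
  p(Y=0) = 4/13, H(X|Y=0) = 1.5000
  p(Y=1) = 3/13, H(X|Y=1) = 1.5850
  p(Y=2) = 6/13, H(X|Y=2) = 1.4591
H(X|Y) = 0.3077×1.5000 + 0.2308×1.5850 + 0.4615×1.4591 = 1.5008 bits


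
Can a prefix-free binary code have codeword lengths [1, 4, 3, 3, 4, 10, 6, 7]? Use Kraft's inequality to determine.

Kraft inequality: Σ 2^(-l_i) ≤ 1 for prefix-free code
Calculating: 2^(-1) + 2^(-4) + 2^(-3) + 2^(-3) + 2^(-4) + 2^(-10) + 2^(-6) + 2^(-7)
= 0.5 + 0.0625 + 0.125 + 0.125 + 0.0625 + 0.0009765625 + 0.015625 + 0.0078125
= 0.8994
Since 0.8994 ≤ 1, prefix-free code exists


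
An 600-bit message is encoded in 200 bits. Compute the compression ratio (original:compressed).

Compression ratio = Original / Compressed
= 600 / 200 = 3.00:1


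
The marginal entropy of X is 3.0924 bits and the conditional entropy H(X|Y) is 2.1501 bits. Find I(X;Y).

I(X;Y) = H(X) - H(X|Y)
I(X;Y) = 3.0924 - 2.1501 = 0.9423 bits


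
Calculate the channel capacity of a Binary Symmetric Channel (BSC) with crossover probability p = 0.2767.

For BSC with error probability p:
C = 1 - H(p) where H(p) is binary entropy
H(0.2767) = -0.2767 × log₂(0.2767) - 0.7233 × log₂(0.7233)
H(p) = 0.8509
C = 1 - 0.8509 = 0.1491 bits/use


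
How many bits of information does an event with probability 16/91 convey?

Information content I(x) = -log₂(p(x))
I = -log₂(16/91) = -log₂(0.1758)
I = 2.5078 bits


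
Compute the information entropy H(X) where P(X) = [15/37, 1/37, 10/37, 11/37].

H(X) = -Σ p(x) log₂ p(x)
  -15/37 × log₂(15/37) = 0.5281
  -1/37 × log₂(1/37) = 0.1408
  -10/37 × log₂(10/37) = 0.5101
  -11/37 × log₂(11/37) = 0.5203
H(X) = 1.6993 bits


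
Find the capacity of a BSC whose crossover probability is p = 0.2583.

For BSC with error probability p:
C = 1 - H(p) where H(p) is binary entropy
H(0.2583) = -0.2583 × log₂(0.2583) - 0.7417 × log₂(0.7417)
H(p) = 0.8242
C = 1 - 0.8242 = 0.1758 bits/use


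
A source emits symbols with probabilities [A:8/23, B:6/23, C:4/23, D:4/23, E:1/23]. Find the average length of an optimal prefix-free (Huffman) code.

Huffman tree construction:
Combine smallest probabilities repeatedly
Resulting codes:
  A: 11 (length 2)
  B: 10 (length 2)
  C: 011 (length 3)
  D: 00 (length 2)
  E: 010 (length 3)
Average length = Σ p(s) × length(s) = 2.2174 bits


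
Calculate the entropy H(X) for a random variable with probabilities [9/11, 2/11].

H(X) = -Σ p(x) log₂ p(x)
  -9/11 × log₂(9/11) = 0.2369
  -2/11 × log₂(2/11) = 0.4472
H(X) = 0.6840 bits


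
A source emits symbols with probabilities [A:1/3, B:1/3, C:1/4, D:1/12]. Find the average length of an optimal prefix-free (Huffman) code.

Huffman tree construction:
Combine smallest probabilities repeatedly
Resulting codes:
  A: 10 (length 2)
  B: 11 (length 2)
  C: 01 (length 2)
  D: 00 (length 2)
Average length = Σ p(s) × length(s) = 2.0000 bits


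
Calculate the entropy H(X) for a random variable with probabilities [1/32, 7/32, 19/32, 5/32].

H(X) = -Σ p(x) log₂ p(x)
  -1/32 × log₂(1/32) = 0.1562
  -7/32 × log₂(7/32) = 0.4796
  -19/32 × log₂(19/32) = 0.4465
  -5/32 × log₂(5/32) = 0.4184
H(X) = 1.5009 bits


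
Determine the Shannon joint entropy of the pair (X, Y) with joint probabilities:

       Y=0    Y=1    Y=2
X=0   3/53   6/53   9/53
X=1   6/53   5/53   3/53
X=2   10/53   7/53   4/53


H(X,Y) = -Σ p(x,y) log₂ p(x,y)
  p(0,0)=3/53: -0.0566 × log₂(0.0566) = 0.2345
  p(0,1)=6/53: -0.1132 × log₂(0.1132) = 0.3558
  p(0,2)=9/53: -0.1698 × log₂(0.1698) = 0.4344
  p(1,0)=6/53: -0.1132 × log₂(0.1132) = 0.3558
  p(1,1)=5/53: -0.0943 × log₂(0.0943) = 0.3213
  p(1,2)=3/53: -0.0566 × log₂(0.0566) = 0.2345
  p(2,0)=10/53: -0.1887 × log₂(0.1887) = 0.4540
  p(2,1)=7/53: -0.1321 × log₂(0.1321) = 0.3857
  p(2,2)=4/53: -0.0755 × log₂(0.0755) = 0.2814
H(X,Y) = 3.0574 bits


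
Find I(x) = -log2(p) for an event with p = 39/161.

Information content I(x) = -log₂(p(x))
I = -log₂(39/161) = -log₂(0.2422)
I = 2.0455 bits


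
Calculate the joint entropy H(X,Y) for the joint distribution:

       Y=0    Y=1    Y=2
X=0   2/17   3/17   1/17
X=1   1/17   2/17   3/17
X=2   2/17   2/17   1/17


H(X,Y) = -Σ p(x,y) log₂ p(x,y)
  p(0,0)=2/17: -0.1176 × log₂(0.1176) = 0.3632
  p(0,1)=3/17: -0.1765 × log₂(0.1765) = 0.4416
  p(0,2)=1/17: -0.0588 × log₂(0.0588) = 0.2404
  p(1,0)=1/17: -0.0588 × log₂(0.0588) = 0.2404
  p(1,1)=2/17: -0.1176 × log₂(0.1176) = 0.3632
  p(1,2)=3/17: -0.1765 × log₂(0.1765) = 0.4416
  p(2,0)=2/17: -0.1176 × log₂(0.1176) = 0.3632
  p(2,1)=2/17: -0.1176 × log₂(0.1176) = 0.3632
  p(2,2)=1/17: -0.0588 × log₂(0.0588) = 0.2404
H(X,Y) = 3.0575 bits


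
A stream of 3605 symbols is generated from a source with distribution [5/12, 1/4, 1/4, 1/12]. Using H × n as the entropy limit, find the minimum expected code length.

Entropy H = 1.8250 bits/symbol
Minimum bits = H × n = 1.8250 × 3605
= 6579.17 bits


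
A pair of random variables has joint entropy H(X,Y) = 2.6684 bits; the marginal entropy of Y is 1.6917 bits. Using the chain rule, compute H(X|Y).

Chain rule: H(X,Y) = H(X|Y) + H(Y)
H(X|Y) = H(X,Y) - H(Y) = 2.6684 - 1.6917 = 0.9767 bits


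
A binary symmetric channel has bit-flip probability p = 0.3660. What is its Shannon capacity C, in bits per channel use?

For BSC with error probability p:
C = 1 - H(p) where H(p) is binary entropy
H(0.3660) = -0.3660 × log₂(0.3660) - 0.6340 × log₂(0.6340)
H(p) = 0.9476
C = 1 - 0.9476 = 0.0524 bits/use


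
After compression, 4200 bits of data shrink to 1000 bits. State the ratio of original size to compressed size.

Compression ratio = Original / Compressed
= 4200 / 1000 = 4.20:1


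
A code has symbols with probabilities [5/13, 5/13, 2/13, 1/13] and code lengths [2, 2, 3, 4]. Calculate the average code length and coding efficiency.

Average length L = Σ p_i × l_i = 2.3077 bits
Entropy H = 1.7605 bits
Efficiency η = H/L × 100% = 76.29%


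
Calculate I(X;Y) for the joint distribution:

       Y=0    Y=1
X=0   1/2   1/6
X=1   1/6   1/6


H(X) = 0.9183, H(Y) = 0.9183, H(X,Y) = 1.7925
I(X;Y) = H(X) + H(Y) - H(X,Y) = 0.0441 bits


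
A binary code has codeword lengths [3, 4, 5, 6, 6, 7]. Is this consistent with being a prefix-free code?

Kraft inequality: Σ 2^(-l_i) ≤ 1 for prefix-free code
Calculating: 2^(-3) + 2^(-4) + 2^(-5) + 2^(-6) + 2^(-6) + 2^(-7)
= 0.125 + 0.0625 + 0.03125 + 0.015625 + 0.015625 + 0.0078125
= 0.2578
Since 0.2578 ≤ 1, prefix-free code exists


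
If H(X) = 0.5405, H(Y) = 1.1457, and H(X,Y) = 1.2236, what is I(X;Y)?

I(X;Y) = H(X) + H(Y) - H(X,Y)
I(X;Y) = 0.5405 + 1.1457 - 1.2236 = 0.4626 bits


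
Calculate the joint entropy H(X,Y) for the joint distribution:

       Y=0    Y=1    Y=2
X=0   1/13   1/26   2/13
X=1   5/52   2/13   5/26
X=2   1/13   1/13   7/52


H(X,Y) = -Σ p(x,y) log₂ p(x,y)
  p(0,0)=1/13: -0.0769 × log₂(0.0769) = 0.2846
  p(0,1)=1/26: -0.0385 × log₂(0.0385) = 0.1808
  p(0,2)=2/13: -0.1538 × log₂(0.1538) = 0.4155
  p(1,0)=5/52: -0.0962 × log₂(0.0962) = 0.3249
  p(1,1)=2/13: -0.1538 × log₂(0.1538) = 0.4155
  p(1,2)=5/26: -0.1923 × log₂(0.1923) = 0.4574
  p(2,0)=1/13: -0.0769 × log₂(0.0769) = 0.2846
  p(2,1)=1/13: -0.0769 × log₂(0.0769) = 0.2846
  p(2,2)=7/52: -0.1346 × log₂(0.1346) = 0.3895
H(X,Y) = 3.0374 bits


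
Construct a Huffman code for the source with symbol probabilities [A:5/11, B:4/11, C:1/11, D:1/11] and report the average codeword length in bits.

Huffman tree construction:
Combine smallest probabilities repeatedly
Resulting codes:
  A: 0 (length 1)
  B: 11 (length 2)
  C: 100 (length 3)
  D: 101 (length 3)
Average length = Σ p(s) × length(s) = 1.7273 bits


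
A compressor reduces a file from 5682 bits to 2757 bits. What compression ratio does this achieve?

Compression ratio = Original / Compressed
= 5682 / 2757 = 2.06:1


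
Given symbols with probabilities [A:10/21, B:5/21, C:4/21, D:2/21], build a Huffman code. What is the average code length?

Huffman tree construction:
Combine smallest probabilities repeatedly
Resulting codes:
  A: 0 (length 1)
  B: 10 (length 2)
  C: 111 (length 3)
  D: 110 (length 3)
Average length = Σ p(s) × length(s) = 1.8095 bits


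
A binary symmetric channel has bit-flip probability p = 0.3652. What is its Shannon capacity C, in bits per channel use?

For BSC with error probability p:
C = 1 - H(p) where H(p) is binary entropy
H(0.3652) = -0.3652 × log₂(0.3652) - 0.6348 × log₂(0.6348)
H(p) = 0.9469
C = 1 - 0.9469 = 0.0531 bits/use


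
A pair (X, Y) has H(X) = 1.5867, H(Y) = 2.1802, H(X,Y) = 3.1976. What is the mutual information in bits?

I(X;Y) = H(X) + H(Y) - H(X,Y)
I(X;Y) = 1.5867 + 2.1802 - 3.1976 = 0.5693 bits


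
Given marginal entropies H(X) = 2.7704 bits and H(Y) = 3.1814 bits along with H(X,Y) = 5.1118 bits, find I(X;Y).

I(X;Y) = H(X) + H(Y) - H(X,Y)
I(X;Y) = 2.7704 + 3.1814 - 5.1118 = 0.84 bits


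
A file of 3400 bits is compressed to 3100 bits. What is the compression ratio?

Compression ratio = Original / Compressed
= 3400 / 3100 = 1.10:1


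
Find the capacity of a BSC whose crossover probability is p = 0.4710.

For BSC with error probability p:
C = 1 - H(p) where H(p) is binary entropy
H(0.4710) = -0.4710 × log₂(0.4710) - 0.5290 × log₂(0.5290)
H(p) = 0.9976
C = 1 - 0.9976 = 0.0024 bits/use


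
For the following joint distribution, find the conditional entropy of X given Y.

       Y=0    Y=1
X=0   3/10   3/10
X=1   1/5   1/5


H(X|Y) = Σ_y p(y) H(X|Y=y)
  p(Y=0) = 1/2, H(X|Y=0) = 0.9710
  p(Y=1) = 1/2, H(X|Y=1) = 0.9710
H(X|Y) = 0.5000×0.9710 + 0.5000×0.9710 = 0.9710 bits


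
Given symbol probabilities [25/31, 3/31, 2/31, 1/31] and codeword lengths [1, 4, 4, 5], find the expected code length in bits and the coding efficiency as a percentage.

Average length L = Σ p_i × l_i = 1.6129 bits
Entropy H = 0.9913 bits
Efficiency η = H/L × 100% = 61.46%


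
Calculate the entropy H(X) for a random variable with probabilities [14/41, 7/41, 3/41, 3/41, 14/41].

H(X) = -Σ p(x) log₂ p(x)
  -14/41 × log₂(14/41) = 0.5293
  -7/41 × log₂(7/41) = 0.4354
  -3/41 × log₂(3/41) = 0.2760
  -3/41 × log₂(3/41) = 0.2760
  -14/41 × log₂(14/41) = 0.5293
H(X) = 2.0462 bits


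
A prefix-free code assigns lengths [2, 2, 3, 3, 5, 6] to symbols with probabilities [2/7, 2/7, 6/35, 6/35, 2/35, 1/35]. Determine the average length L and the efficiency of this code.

Average length L = Σ p_i × l_i = 2.6286 bits
Entropy H = 2.2876 bits
Efficiency η = H/L × 100% = 87.03%


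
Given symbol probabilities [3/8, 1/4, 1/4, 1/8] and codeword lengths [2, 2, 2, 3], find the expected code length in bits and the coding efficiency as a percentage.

Average length L = Σ p_i × l_i = 2.1250 bits
Entropy H = 1.9056 bits
Efficiency η = H/L × 100% = 89.68%


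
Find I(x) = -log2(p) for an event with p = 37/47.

Information content I(x) = -log₂(p(x))
I = -log₂(37/47) = -log₂(0.7872)
I = 0.3451 bits


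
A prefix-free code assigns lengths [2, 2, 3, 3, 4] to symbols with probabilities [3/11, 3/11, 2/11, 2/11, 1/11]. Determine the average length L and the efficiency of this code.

Average length L = Σ p_i × l_i = 2.5455 bits
Entropy H = 2.2313 bits
Efficiency η = H/L × 100% = 87.66%


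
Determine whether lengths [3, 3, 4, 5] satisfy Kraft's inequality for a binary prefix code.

Kraft inequality: Σ 2^(-l_i) ≤ 1 for prefix-free code
Calculating: 2^(-3) + 2^(-3) + 2^(-4) + 2^(-5)
= 0.125 + 0.125 + 0.0625 + 0.03125
= 0.3438
Since 0.3438 ≤ 1, prefix-free code exists


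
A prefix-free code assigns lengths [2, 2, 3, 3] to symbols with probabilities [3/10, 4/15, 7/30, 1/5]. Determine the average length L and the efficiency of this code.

Average length L = Σ p_i × l_i = 2.4333 bits
Entropy H = 1.9839 bits
Efficiency η = H/L × 100% = 81.53%


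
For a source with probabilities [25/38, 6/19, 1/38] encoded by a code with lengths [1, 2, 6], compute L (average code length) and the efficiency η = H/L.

Average length L = Σ p_i × l_i = 1.4474 bits
Entropy H = 1.0607 bits
Efficiency η = H/L × 100% = 73.28%


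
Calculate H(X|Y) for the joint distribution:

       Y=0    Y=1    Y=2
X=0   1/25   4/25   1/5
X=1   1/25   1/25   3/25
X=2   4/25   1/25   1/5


H(X|Y) = Σ_y p(y) H(X|Y=y)
  p(Y=0) = 6/25, H(X|Y=0) = 1.2516
  p(Y=1) = 6/25, H(X|Y=1) = 1.2516
  p(Y=2) = 13/25, H(X|Y=2) = 1.5486
H(X|Y) = 0.2400×1.2516 + 0.2400×1.2516 + 0.5200×1.5486 = 1.4060 bits


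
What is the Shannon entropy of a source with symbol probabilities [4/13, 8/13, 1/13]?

H(X) = -Σ p(x) log₂ p(x)
  -4/13 × log₂(4/13) = 0.5232
  -8/13 × log₂(8/13) = 0.4310
  -1/13 × log₂(1/13) = 0.2846
H(X) = 1.2389 bits


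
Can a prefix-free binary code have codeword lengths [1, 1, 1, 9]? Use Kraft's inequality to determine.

Kraft inequality: Σ 2^(-l_i) ≤ 1 for prefix-free code
Calculating: 2^(-1) + 2^(-1) + 2^(-1) + 2^(-9)
= 0.5 + 0.5 + 0.5 + 0.001953125
= 1.5020
Since 1.5020 > 1, prefix-free code does not exist


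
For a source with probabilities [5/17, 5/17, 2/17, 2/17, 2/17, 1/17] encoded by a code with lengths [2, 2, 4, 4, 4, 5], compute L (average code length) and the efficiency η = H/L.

Average length L = Σ p_i × l_i = 2.8824 bits
Entropy H = 2.3687 bits
Efficiency η = H/L × 100% = 82.18%


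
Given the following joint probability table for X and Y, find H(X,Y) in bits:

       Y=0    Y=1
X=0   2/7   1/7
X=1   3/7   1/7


H(X,Y) = -Σ p(x,y) log₂ p(x,y)
  p(0,0)=2/7: -0.2857 × log₂(0.2857) = 0.5164
  p(0,1)=1/7: -0.1429 × log₂(0.1429) = 0.4011
  p(1,0)=3/7: -0.4286 × log₂(0.4286) = 0.5239
  p(1,1)=1/7: -0.1429 × log₂(0.1429) = 0.4011
H(X,Y) = 1.8424 bits


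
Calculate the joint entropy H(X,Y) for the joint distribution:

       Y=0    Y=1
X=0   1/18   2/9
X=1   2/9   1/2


H(X,Y) = -Σ p(x,y) log₂ p(x,y)
  p(0,0)=1/18: -0.0556 × log₂(0.0556) = 0.2317
  p(0,1)=2/9: -0.2222 × log₂(0.2222) = 0.4822
  p(1,0)=2/9: -0.2222 × log₂(0.2222) = 0.4822
  p(1,1)=1/2: -0.5000 × log₂(0.5000) = 0.5000
H(X,Y) = 1.6961 bits


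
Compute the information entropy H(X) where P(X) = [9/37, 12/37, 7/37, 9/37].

H(X) = -Σ p(x) log₂ p(x)
  -9/37 × log₂(9/37) = 0.4961
  -12/37 × log₂(12/37) = 0.5269
  -7/37 × log₂(7/37) = 0.4545
  -9/37 × log₂(9/37) = 0.4961
H(X) = 1.9735 bits


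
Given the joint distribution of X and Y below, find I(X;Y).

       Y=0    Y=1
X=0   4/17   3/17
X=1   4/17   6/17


H(X) = 0.9774, H(Y) = 0.9975, H(X,Y) = 1.9542
I(X;Y) = H(X) + H(Y) - H(X,Y) = 0.0207 bits


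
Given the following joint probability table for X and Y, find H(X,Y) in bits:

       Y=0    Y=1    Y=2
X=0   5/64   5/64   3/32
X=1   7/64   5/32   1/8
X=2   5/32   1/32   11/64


H(X,Y) = -Σ p(x,y) log₂ p(x,y)
  p(0,0)=5/64: -0.0781 × log₂(0.0781) = 0.2873
  p(0,1)=5/64: -0.0781 × log₂(0.0781) = 0.2873
  p(0,2)=3/32: -0.0938 × log₂(0.0938) = 0.3202
  p(1,0)=7/64: -0.1094 × log₂(0.1094) = 0.3492
  p(1,1)=5/32: -0.1562 × log₂(0.1562) = 0.4184
  p(1,2)=1/8: -0.1250 × log₂(0.1250) = 0.3750
  p(2,0)=5/32: -0.1562 × log₂(0.1562) = 0.4184
  p(2,1)=1/32: -0.0312 × log₂(0.0312) = 0.1562
  p(2,2)=11/64: -0.1719 × log₂(0.1719) = 0.4367
H(X,Y) = 3.0489 bits


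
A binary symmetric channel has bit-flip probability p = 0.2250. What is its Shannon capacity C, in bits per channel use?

For BSC with error probability p:
C = 1 - H(p) where H(p) is binary entropy
H(0.2250) = -0.2250 × log₂(0.2250) - 0.7750 × log₂(0.7750)
H(p) = 0.7692
C = 1 - 0.7692 = 0.2308 bits/use


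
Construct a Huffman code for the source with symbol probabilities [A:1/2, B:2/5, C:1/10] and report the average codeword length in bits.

Huffman tree construction:
Combine smallest probabilities repeatedly
Resulting codes:
  A: 0 (length 1)
  B: 11 (length 2)
  C: 10 (length 2)
Average length = Σ p(s) × length(s) = 1.5000 bits


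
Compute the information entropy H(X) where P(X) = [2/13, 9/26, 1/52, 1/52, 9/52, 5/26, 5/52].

H(X) = -Σ p(x) log₂ p(x)
  -2/13 × log₂(2/13) = 0.4155
  -9/26 × log₂(9/26) = 0.5298
  -1/52 × log₂(1/52) = 0.1096
  -1/52 × log₂(1/52) = 0.1096
  -9/52 × log₂(9/52) = 0.4380
  -5/26 × log₂(5/26) = 0.4574
  -5/52 × log₂(5/52) = 0.3249
H(X) = 2.3847 bits


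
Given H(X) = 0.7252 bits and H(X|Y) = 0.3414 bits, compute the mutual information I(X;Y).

I(X;Y) = H(X) - H(X|Y)
I(X;Y) = 0.7252 - 0.3414 = 0.3838 bits


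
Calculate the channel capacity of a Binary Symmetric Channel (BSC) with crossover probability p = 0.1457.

For BSC with error probability p:
C = 1 - H(p) where H(p) is binary entropy
H(0.1457) = -0.1457 × log₂(0.1457) - 0.8543 × log₂(0.8543)
H(p) = 0.5990
C = 1 - 0.5990 = 0.4010 bits/use


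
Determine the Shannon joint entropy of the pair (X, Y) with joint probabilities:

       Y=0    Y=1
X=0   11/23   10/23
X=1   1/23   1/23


H(X,Y) = -Σ p(x,y) log₂ p(x,y)
  p(0,0)=11/23: -0.4783 × log₂(0.4783) = 0.5089
  p(0,1)=10/23: -0.4348 × log₂(0.4348) = 0.5224
  p(1,0)=1/23: -0.0435 × log₂(0.0435) = 0.1967
  p(1,1)=1/23: -0.0435 × log₂(0.0435) = 0.1967
H(X,Y) = 1.4247 bits


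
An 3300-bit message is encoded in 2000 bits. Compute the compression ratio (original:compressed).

Compression ratio = Original / Compressed
= 3300 / 2000 = 1.65:1


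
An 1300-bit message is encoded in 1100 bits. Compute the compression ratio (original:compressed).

Compression ratio = Original / Compressed
= 1300 / 1100 = 1.18:1


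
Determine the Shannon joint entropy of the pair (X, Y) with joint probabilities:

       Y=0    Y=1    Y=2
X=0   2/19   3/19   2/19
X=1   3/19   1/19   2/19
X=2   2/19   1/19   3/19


H(X,Y) = -Σ p(x,y) log₂ p(x,y)
  p(0,0)=2/19: -0.1053 × log₂(0.1053) = 0.3419
  p(0,1)=3/19: -0.1579 × log₂(0.1579) = 0.4205
  p(0,2)=2/19: -0.1053 × log₂(0.1053) = 0.3419
  p(1,0)=3/19: -0.1579 × log₂(0.1579) = 0.4205
  p(1,1)=1/19: -0.0526 × log₂(0.0526) = 0.2236
  p(1,2)=2/19: -0.1053 × log₂(0.1053) = 0.3419
  p(2,0)=2/19: -0.1053 × log₂(0.1053) = 0.3419
  p(2,1)=1/19: -0.0526 × log₂(0.0526) = 0.2236
  p(2,2)=3/19: -0.1579 × log₂(0.1579) = 0.4205
H(X,Y) = 3.0761 bits


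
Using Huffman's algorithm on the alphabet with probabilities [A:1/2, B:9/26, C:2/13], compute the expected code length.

Huffman tree construction:
Combine smallest probabilities repeatedly
Resulting codes:
  A: 0 (length 1)
  B: 11 (length 2)
  C: 10 (length 2)
Average length = Σ p(s) × length(s) = 1.5000 bits


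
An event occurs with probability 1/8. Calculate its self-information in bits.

Information content I(x) = -log₂(p(x))
I = -log₂(1/8) = -log₂(0.1250)
I = 3.0000 bits


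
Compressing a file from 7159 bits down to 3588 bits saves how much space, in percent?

Space savings = (1 - Compressed/Original) × 100%
= (1 - 3588/7159) × 100%
= 49.88%


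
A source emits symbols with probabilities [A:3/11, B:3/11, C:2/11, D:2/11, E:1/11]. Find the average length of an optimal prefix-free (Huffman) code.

Huffman tree construction:
Combine smallest probabilities repeatedly
Resulting codes:
  A: 01 (length 2)
  B: 10 (length 2)
  C: 111 (length 3)
  D: 00 (length 2)
  E: 110 (length 3)
Average length = Σ p(s) × length(s) = 2.2727 bits


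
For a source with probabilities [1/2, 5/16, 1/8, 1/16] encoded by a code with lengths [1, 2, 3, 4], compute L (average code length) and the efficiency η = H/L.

Average length L = Σ p_i × l_i = 1.7500 bits
Entropy H = 1.6494 bits
Efficiency η = H/L × 100% = 94.25%


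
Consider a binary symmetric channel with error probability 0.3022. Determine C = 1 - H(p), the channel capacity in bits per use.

For BSC with error probability p:
C = 1 - H(p) where H(p) is binary entropy
H(0.3022) = -0.3022 × log₂(0.3022) - 0.6978 × log₂(0.6978)
H(p) = 0.8840
C = 1 - 0.8840 = 0.1160 bits/use


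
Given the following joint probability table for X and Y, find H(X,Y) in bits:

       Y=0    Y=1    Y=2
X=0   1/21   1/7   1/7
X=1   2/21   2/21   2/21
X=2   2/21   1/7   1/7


H(X,Y) = -Σ p(x,y) log₂ p(x,y)
  p(0,0)=1/21: -0.0476 × log₂(0.0476) = 0.2092
  p(0,1)=1/7: -0.1429 × log₂(0.1429) = 0.4011
  p(0,2)=1/7: -0.1429 × log₂(0.1429) = 0.4011
  p(1,0)=2/21: -0.0952 × log₂(0.0952) = 0.3231
  p(1,1)=2/21: -0.0952 × log₂(0.0952) = 0.3231
  p(1,2)=2/21: -0.0952 × log₂(0.0952) = 0.3231
  p(2,0)=2/21: -0.0952 × log₂(0.0952) = 0.3231
  p(2,1)=1/7: -0.1429 × log₂(0.1429) = 0.4011
  p(2,2)=1/7: -0.1429 × log₂(0.1429) = 0.4011
H(X,Y) = 3.1057 bits


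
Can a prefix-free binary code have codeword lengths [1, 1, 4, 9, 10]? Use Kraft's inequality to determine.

Kraft inequality: Σ 2^(-l_i) ≤ 1 for prefix-free code
Calculating: 2^(-1) + 2^(-1) + 2^(-4) + 2^(-9) + 2^(-10)
= 0.5 + 0.5 + 0.0625 + 0.001953125 + 0.0009765625
= 1.0654
Since 1.0654 > 1, prefix-free code does not exist


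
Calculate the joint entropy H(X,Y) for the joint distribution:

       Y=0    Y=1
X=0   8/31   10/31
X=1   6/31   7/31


H(X,Y) = -Σ p(x,y) log₂ p(x,y)
  p(0,0)=8/31: -0.2581 × log₂(0.2581) = 0.5043
  p(0,1)=10/31: -0.3226 × log₂(0.3226) = 0.5265
  p(1,0)=6/31: -0.1935 × log₂(0.1935) = 0.4586
  p(1,1)=7/31: -0.2258 × log₂(0.2258) = 0.4848
H(X,Y) = 1.9742 bits


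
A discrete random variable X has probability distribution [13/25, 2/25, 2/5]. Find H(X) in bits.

H(X) = -Σ p(x) log₂ p(x)
  -13/25 × log₂(13/25) = 0.4906
  -2/25 × log₂(2/25) = 0.2915
  -2/5 × log₂(2/5) = 0.5288
H(X) = 1.3109 bits


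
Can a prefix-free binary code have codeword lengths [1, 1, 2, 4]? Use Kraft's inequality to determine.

Kraft inequality: Σ 2^(-l_i) ≤ 1 for prefix-free code
Calculating: 2^(-1) + 2^(-1) + 2^(-2) + 2^(-4)
= 0.5 + 0.5 + 0.25 + 0.0625
= 1.3125
Since 1.3125 > 1, prefix-free code does not exist


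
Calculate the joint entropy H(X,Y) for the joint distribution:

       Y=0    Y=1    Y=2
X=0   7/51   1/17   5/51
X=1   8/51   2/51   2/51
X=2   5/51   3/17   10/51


H(X,Y) = -Σ p(x,y) log₂ p(x,y)
  p(0,0)=7/51: -0.1373 × log₂(0.1373) = 0.3932
  p(0,1)=1/17: -0.0588 × log₂(0.0588) = 0.2404
  p(0,2)=5/51: -0.0980 × log₂(0.0980) = 0.3285
  p(1,0)=8/51: -0.1569 × log₂(0.1569) = 0.4192
  p(1,1)=2/51: -0.0392 × log₂(0.0392) = 0.1832
  p(1,2)=2/51: -0.0392 × log₂(0.0392) = 0.1832
  p(2,0)=5/51: -0.0980 × log₂(0.0980) = 0.3285
  p(2,1)=3/17: -0.1765 × log₂(0.1765) = 0.4416
  p(2,2)=10/51: -0.1961 × log₂(0.1961) = 0.4609
H(X,Y) = 2.9788 bits


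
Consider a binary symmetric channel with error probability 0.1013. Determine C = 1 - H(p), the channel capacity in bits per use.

For BSC with error probability p:
C = 1 - H(p) where H(p) is binary entropy
H(0.1013) = -0.1013 × log₂(0.1013) - 0.8987 × log₂(0.8987)
H(p) = 0.4731
C = 1 - 0.4731 = 0.5269 bits/use


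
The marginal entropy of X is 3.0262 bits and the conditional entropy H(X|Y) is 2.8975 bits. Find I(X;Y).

I(X;Y) = H(X) - H(X|Y)
I(X;Y) = 3.0262 - 2.8975 = 0.1287 bits


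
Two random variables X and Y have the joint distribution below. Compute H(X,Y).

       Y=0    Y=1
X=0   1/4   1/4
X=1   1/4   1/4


H(X,Y) = -Σ p(x,y) log₂ p(x,y)
  p(0,0)=1/4: -0.2500 × log₂(0.2500) = 0.5000
  p(0,1)=1/4: -0.2500 × log₂(0.2500) = 0.5000
  p(1,0)=1/4: -0.2500 × log₂(0.2500) = 0.5000
  p(1,1)=1/4: -0.2500 × log₂(0.2500) = 0.5000
H(X,Y) = 2.0000 bits


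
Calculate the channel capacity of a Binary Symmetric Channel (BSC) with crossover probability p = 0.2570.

For BSC with error probability p:
C = 1 - H(p) where H(p) is binary entropy
H(0.2570) = -0.2570 × log₂(0.2570) - 0.7430 × log₂(0.7430)
H(p) = 0.8222
C = 1 - 0.8222 = 0.1778 bits/use


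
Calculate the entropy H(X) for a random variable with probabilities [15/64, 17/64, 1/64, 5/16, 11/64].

H(X) = -Σ p(x) log₂ p(x)
  -15/64 × log₂(15/64) = 0.4906
  -17/64 × log₂(17/64) = 0.5080
  -1/64 × log₂(1/64) = 0.0938
  -5/16 × log₂(5/16) = 0.5244
  -11/64 × log₂(11/64) = 0.4367
H(X) = 2.0534 bits


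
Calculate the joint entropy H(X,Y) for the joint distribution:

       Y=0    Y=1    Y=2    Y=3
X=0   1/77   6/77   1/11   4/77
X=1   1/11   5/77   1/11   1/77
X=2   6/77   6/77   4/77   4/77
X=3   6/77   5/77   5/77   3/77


H(X,Y) = -Σ p(x,y) log₂ p(x,y)
  p(0,0)=1/77: -0.0130 × log₂(0.0130) = 0.0814
  p(0,1)=6/77: -0.0779 × log₂(0.0779) = 0.2869
  p(0,2)=1/11: -0.0909 × log₂(0.0909) = 0.3145
  p(0,3)=4/77: -0.0519 × log₂(0.0519) = 0.2217
  p(1,0)=1/11: -0.0909 × log₂(0.0909) = 0.3145
  p(1,1)=5/77: -0.0649 × log₂(0.0649) = 0.2562
  p(1,2)=1/11: -0.0909 × log₂(0.0909) = 0.3145
  p(1,3)=1/77: -0.0130 × log₂(0.0130) = 0.0814
  p(2,0)=6/77: -0.0779 × log₂(0.0779) = 0.2869
  p(2,1)=6/77: -0.0779 × log₂(0.0779) = 0.2869
  p(2,2)=4/77: -0.0519 × log₂(0.0519) = 0.2217
  p(2,3)=4/77: -0.0519 × log₂(0.0519) = 0.2217
  p(3,0)=6/77: -0.0779 × log₂(0.0779) = 0.2869
  p(3,1)=5/77: -0.0649 × log₂(0.0649) = 0.2562
  p(3,2)=5/77: -0.0649 × log₂(0.0649) = 0.2562
  p(3,3)=3/77: -0.0390 × log₂(0.0390) = 0.1824
H(X,Y) = 3.8697 bits


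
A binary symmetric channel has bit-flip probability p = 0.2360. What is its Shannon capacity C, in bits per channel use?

For BSC with error probability p:
C = 1 - H(p) where H(p) is binary entropy
H(0.2360) = -0.2360 × log₂(0.2360) - 0.7640 × log₂(0.7640)
H(p) = 0.7883
C = 1 - 0.7883 = 0.2117 bits/use


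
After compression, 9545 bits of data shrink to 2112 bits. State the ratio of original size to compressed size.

Compression ratio = Original / Compressed
= 9545 / 2112 = 4.52:1


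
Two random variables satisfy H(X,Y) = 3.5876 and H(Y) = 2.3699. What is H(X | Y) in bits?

Chain rule: H(X,Y) = H(X|Y) + H(Y)
H(X|Y) = H(X,Y) - H(Y) = 3.5876 - 2.3699 = 1.2177 bits


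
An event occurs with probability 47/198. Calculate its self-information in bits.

Information content I(x) = -log₂(p(x))
I = -log₂(47/198) = -log₂(0.2374)
I = 2.0748 bits


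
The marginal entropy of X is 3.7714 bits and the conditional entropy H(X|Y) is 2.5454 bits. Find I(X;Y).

I(X;Y) = H(X) - H(X|Y)
I(X;Y) = 3.7714 - 2.5454 = 1.226 bits


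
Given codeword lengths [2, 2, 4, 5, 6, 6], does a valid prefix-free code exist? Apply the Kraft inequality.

Kraft inequality: Σ 2^(-l_i) ≤ 1 for prefix-free code
Calculating: 2^(-2) + 2^(-2) + 2^(-4) + 2^(-5) + 2^(-6) + 2^(-6)
= 0.25 + 0.25 + 0.0625 + 0.03125 + 0.015625 + 0.015625
= 0.6250
Since 0.6250 ≤ 1, prefix-free code exists


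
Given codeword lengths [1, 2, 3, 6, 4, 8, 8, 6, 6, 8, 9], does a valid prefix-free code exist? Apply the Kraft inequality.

Kraft inequality: Σ 2^(-l_i) ≤ 1 for prefix-free code
Calculating: 2^(-1) + 2^(-2) + 2^(-3) + 2^(-6) + 2^(-4) + 2^(-8) + 2^(-8) + 2^(-6) + 2^(-6) + 2^(-8) + 2^(-9)
= 0.5 + 0.25 + 0.125 + 0.015625 + 0.0625 + 0.00390625 + 0.00390625 + 0.015625 + 0.015625 + 0.00390625 + 0.001953125
= 0.9980
Since 0.9980 ≤ 1, prefix-free code exists


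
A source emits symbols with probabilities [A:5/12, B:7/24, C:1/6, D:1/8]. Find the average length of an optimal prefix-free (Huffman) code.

Huffman tree construction:
Combine smallest probabilities repeatedly
Resulting codes:
  A: 0 (length 1)
  B: 10 (length 2)
  C: 111 (length 3)
  D: 110 (length 3)
Average length = Σ p(s) × length(s) = 1.8750 bits


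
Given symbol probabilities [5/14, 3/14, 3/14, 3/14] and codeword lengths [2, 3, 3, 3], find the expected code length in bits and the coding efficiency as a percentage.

Average length L = Σ p_i × l_i = 2.6429 bits
Entropy H = 1.9592 bits
Efficiency η = H/L × 100% = 74.13%


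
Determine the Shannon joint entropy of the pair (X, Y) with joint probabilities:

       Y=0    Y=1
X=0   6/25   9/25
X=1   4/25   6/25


H(X,Y) = -Σ p(x,y) log₂ p(x,y)
  p(0,0)=6/25: -0.2400 × log₂(0.2400) = 0.4941
  p(0,1)=9/25: -0.3600 × log₂(0.3600) = 0.5306
  p(1,0)=4/25: -0.1600 × log₂(0.1600) = 0.4230
  p(1,1)=6/25: -0.2400 × log₂(0.2400) = 0.4941
H(X,Y) = 1.9419 bits


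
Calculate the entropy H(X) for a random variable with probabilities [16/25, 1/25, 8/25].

H(X) = -Σ p(x) log₂ p(x)
  -16/25 × log₂(16/25) = 0.4121
  -1/25 × log₂(1/25) = 0.1858
  -8/25 × log₂(8/25) = 0.5260
H(X) = 1.1239 bits


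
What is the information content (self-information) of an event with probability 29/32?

Information content I(x) = -log₂(p(x))
I = -log₂(29/32) = -log₂(0.9062)
I = 0.1420 bits


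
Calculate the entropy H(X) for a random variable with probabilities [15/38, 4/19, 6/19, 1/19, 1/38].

H(X) = -Σ p(x) log₂ p(x)
  -15/38 × log₂(15/38) = 0.5294
  -4/19 × log₂(4/19) = 0.4732
  -6/19 × log₂(6/19) = 0.5251
  -1/19 × log₂(1/19) = 0.2236
  -1/38 × log₂(1/38) = 0.1381
H(X) = 1.8894 bits


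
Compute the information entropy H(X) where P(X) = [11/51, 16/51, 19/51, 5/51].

H(X) = -Σ p(x) log₂ p(x)
  -11/51 × log₂(11/51) = 0.4773
  -16/51 × log₂(16/51) = 0.5247
  -19/51 × log₂(19/51) = 0.5307
  -5/51 × log₂(5/51) = 0.3285
H(X) = 1.8612 bits


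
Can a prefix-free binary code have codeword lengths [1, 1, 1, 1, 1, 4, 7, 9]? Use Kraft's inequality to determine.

Kraft inequality: Σ 2^(-l_i) ≤ 1 for prefix-free code
Calculating: 2^(-1) + 2^(-1) + 2^(-1) + 2^(-1) + 2^(-1) + 2^(-4) + 2^(-7) + 2^(-9)
= 0.5 + 0.5 + 0.5 + 0.5 + 0.5 + 0.0625 + 0.0078125 + 0.001953125
= 2.5723
Since 2.5723 > 1, prefix-free code does not exist


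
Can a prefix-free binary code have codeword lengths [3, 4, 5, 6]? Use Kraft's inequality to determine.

Kraft inequality: Σ 2^(-l_i) ≤ 1 for prefix-free code
Calculating: 2^(-3) + 2^(-4) + 2^(-5) + 2^(-6)
= 0.125 + 0.0625 + 0.03125 + 0.015625
= 0.2344
Since 0.2344 ≤ 1, prefix-free code exists


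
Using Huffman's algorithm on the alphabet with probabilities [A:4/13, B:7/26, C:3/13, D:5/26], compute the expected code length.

Huffman tree construction:
Combine smallest probabilities repeatedly
Resulting codes:
  A: 11 (length 2)
  B: 10 (length 2)
  C: 01 (length 2)
  D: 00 (length 2)
Average length = Σ p(s) × length(s) = 2.0000 bits


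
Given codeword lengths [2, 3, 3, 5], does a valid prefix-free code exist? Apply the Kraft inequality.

Kraft inequality: Σ 2^(-l_i) ≤ 1 for prefix-free code
Calculating: 2^(-2) + 2^(-3) + 2^(-3) + 2^(-5)
= 0.25 + 0.125 + 0.125 + 0.03125
= 0.5312
Since 0.5312 ≤ 1, prefix-free code exists


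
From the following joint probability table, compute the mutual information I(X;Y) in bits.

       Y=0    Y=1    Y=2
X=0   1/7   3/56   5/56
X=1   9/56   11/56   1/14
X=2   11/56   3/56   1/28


H(X) = 1.5567, H(Y) = 1.4833, H(X,Y) = 2.9546
I(X;Y) = H(X) + H(Y) - H(X,Y) = 0.0854 bits


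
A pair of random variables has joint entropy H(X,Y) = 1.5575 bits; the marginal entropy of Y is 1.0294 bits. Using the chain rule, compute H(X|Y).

Chain rule: H(X,Y) = H(X|Y) + H(Y)
H(X|Y) = H(X,Y) - H(Y) = 1.5575 - 1.0294 = 0.5281 bits


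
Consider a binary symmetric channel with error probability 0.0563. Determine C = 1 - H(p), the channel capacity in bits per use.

For BSC with error probability p:
C = 1 - H(p) where H(p) is binary entropy
H(0.0563) = -0.0563 × log₂(0.0563) - 0.9437 × log₂(0.9437)
H(p) = 0.3126
C = 1 - 0.3126 = 0.6874 bits/use


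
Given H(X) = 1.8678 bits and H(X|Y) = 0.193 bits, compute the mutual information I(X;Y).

I(X;Y) = H(X) - H(X|Y)
I(X;Y) = 1.8678 - 0.193 = 1.6748 bits
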